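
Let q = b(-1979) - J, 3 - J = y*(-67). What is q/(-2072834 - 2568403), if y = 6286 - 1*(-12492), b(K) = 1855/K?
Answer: 276648794/1020556447 ≈ 0.27108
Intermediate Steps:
y = 18778 (y = 6286 + 12492 = 18778)
J = 1258129 (J = 3 - 18778*(-67) = 3 - 1*(-1258126) = 3 + 1258126 = 1258129)
q = -2489839146/1979 (q = 1855/(-1979) - 1*1258129 = 1855*(-1/1979) - 1258129 = -1855/1979 - 1258129 = -2489839146/1979 ≈ -1.2581e+6)
q/(-2072834 - 2568403) = -2489839146/(1979*(-2072834 - 2568403)) = -2489839146/1979/(-4641237) = -2489839146/1979*(-1/4641237) = 276648794/1020556447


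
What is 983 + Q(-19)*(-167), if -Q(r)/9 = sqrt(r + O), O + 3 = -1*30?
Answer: 983 + 3006*I*sqrt(13) ≈ 983.0 + 10838.0*I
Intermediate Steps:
O = -33 (O = -3 - 1*30 = -3 - 30 = -33)
Q(r) = -9*sqrt(-33 + r) (Q(r) = -9*sqrt(r - 33) = -9*sqrt(-33 + r))
983 + Q(-19)*(-167) = 983 - 9*sqrt(-33 - 19)*(-167) = 983 - 18*I*sqrt(13)*(-167) = 983 + 3006*I*sqrt(13)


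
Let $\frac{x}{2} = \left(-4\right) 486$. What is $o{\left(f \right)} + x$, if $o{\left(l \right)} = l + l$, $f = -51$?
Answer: $-3990$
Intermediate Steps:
$x = -3888$ ($x = 2 \left(\left(-4\right) 486\right) = 2 \left(-1944\right) = -3888$)
$o{\left(l \right)} = 2 l$
$o{\left(f \right)} + x = 2 \left(-51\right) - 3888 = -102 - 3888 = -3990$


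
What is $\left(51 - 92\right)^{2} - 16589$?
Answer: $-14908$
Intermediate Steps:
$\left(51 - 92\right)^{2} - 16589 = \left(-41\right)^{2} - 16589 = 1681 - 16589 = -14908$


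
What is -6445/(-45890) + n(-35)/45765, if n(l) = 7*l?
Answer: 11348495/84006234 ≈ 0.13509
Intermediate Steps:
-6445/(-45890) + n(-35)/45765 = -6445/(-45890) + (7*(-35))/45765 = -6445*(-1/45890) - 245*1/45765 = 1289/9178 - 49/9153 = 11348495/84006234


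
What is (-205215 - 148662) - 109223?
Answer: -463100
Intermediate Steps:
(-205215 - 148662) - 109223 = -353877 - 109223 = -463100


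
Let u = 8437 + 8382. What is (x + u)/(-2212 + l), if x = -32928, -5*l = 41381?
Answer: 80545/52441 ≈ 1.5359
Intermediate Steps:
l = -41381/5 (l = -1/5*41381 = -41381/5 ≈ -8276.2)
u = 16819
(x + u)/(-2212 + l) = (-32928 + 16819)/(-2212 - 41381/5) = -16109/(-52441/5) = -16109*(-5/52441) = 80545/52441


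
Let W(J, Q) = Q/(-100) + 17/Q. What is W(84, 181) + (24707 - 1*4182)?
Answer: 371471439/18100 ≈ 20523.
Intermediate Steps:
W(J, Q) = 17/Q - Q/100 (W(J, Q) = Q*(-1/100) + 17/Q = -Q/100 + 17/Q = 17/Q - Q/100)
W(84, 181) + (24707 - 1*4182) = (17/181 - 1/100*181) + (24707 - 1*4182) = (17*(1/181) - 181/100) + (24707 - 4182) = (17/181 - 181/100) + 20525 = -31061/18100 + 20525 = 371471439/18100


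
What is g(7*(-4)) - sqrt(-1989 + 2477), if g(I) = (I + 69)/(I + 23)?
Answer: -41/5 - 2*sqrt(122) ≈ -30.291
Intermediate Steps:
g(I) = (69 + I)/(23 + I)
g(7*(-4)) - sqrt(-1989 + 2477) = (69 + 7*(-4))/(23 + 7*(-4)) - sqrt(-1989 + 2477) = (69 - 28)/(23 - 28) - sqrt(488) = 41/(-5) - 2*sqrt(122) = -1/5*41 - 2*sqrt(122) = -41/5 - 2*sqrt(122)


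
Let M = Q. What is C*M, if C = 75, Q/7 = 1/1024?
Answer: 525/1024 ≈ 0.51270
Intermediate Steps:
Q = 7/1024 ≈ 0.0068359
M = 7/1024 ≈ 0.0068359
C*M = 75*(7/1024) = 525/1024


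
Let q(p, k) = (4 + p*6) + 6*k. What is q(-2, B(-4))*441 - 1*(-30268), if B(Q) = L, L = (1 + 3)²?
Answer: 69076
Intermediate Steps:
L = 16 (L = 4² = 16)
B(Q) = 16
q(p, k) = 4 + 6*k + 6*p (q(p, k) = (4 + 6*p) + 6*k = 4 + 6*k + 6*p)
q(-2, B(-4))*441 - 1*(-30268) = (4 + 6*16 + 6*(-2))*441 - 1*(-30268) = (4 + 96 - 12)*441 + 30268 = 88*441 + 30268 = 38808 + 30268 = 69076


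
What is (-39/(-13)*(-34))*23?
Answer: -2346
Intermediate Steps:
(-39/(-13)*(-34))*23 = (-39*(-1/13)*(-34))*23 = (3*(-34))*23 = -102*23 = -2346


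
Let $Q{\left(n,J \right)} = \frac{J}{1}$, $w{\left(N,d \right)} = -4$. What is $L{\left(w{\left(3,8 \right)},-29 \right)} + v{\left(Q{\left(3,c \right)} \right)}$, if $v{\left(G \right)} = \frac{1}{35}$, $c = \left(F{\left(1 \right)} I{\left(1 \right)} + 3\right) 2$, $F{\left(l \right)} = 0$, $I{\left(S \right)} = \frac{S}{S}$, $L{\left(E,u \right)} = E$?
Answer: $- \frac{139}{35} \approx -3.9714$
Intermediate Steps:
$I{\left(S \right)} = 1$
$c = 6$ ($c = \left(0 \cdot 1 + 3\right) 2 = \left(0 + 3\right) 2 = 3 \cdot 2 = 6$)
$Q{\left(n,J \right)} = J$ ($Q{\left(n,J \right)} = J 1 = J$)
$v{\left(G \right)} = \frac{1}{35}$
$L{\left(w{\left(3,8 \right)},-29 \right)} + v{\left(Q{\left(3,c \right)} \right)} = -4 + \frac{1}{35} = - \frac{139}{35}$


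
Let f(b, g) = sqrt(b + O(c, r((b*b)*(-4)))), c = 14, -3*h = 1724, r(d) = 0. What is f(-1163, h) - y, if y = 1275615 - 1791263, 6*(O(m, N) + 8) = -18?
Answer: 515648 + I*sqrt(1174) ≈ 5.1565e+5 + 34.264*I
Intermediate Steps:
h = -1724/3 (h = -1/3*1724 = -1724/3 ≈ -574.67)
O(m, N) = -11 (O(m, N) = -8 + (1/6)*(-18) = -8 - 3 = -11)
f(b, g) = sqrt(-11 + b) (f(b, g) = sqrt(b - 11) = sqrt(-11 + b))
y = -515648
f(-1163, h) - y = sqrt(-11 - 1163) - 1*(-515648) = sqrt(-1174) + 515648 = I*sqrt(1174) + 515648 = 515648 + I*sqrt(1174)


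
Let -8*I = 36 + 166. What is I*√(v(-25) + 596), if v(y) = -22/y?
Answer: -303*√1658/20 ≈ -616.89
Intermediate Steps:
I = -101/4 (I = -(36 + 166)/8 = -⅛*202 = -101/4 ≈ -25.250)
I*√(v(-25) + 596) = -101*√(-22/(-25) + 596)/4 = -101*√(-22*(-1/25) + 596)/4 = -101*√(22/25 + 596)/4 = -303*√1658/20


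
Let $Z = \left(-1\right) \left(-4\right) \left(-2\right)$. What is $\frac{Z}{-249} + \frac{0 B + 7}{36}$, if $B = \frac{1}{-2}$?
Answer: $\frac{677}{2988} \approx 0.22657$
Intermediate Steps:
$Z = -8$ ($Z = 4 \left(-2\right) = -8$)
$B = - \frac{1}{2} \approx -0.5$
$\frac{Z}{-249} + \frac{0 B + 7}{36} = - \frac{8}{-249} + \frac{0 \left(- \frac{1}{2}\right) + 7}{36} = \left(-8\right) \left(- \frac{1}{249}\right) + \left(0 + 7\right) \frac{1}{36} = \frac{8}{249} + 7 \cdot \frac{1}{36} = \frac{8}{249} + \frac{7}{36} = \frac{677}{2988}$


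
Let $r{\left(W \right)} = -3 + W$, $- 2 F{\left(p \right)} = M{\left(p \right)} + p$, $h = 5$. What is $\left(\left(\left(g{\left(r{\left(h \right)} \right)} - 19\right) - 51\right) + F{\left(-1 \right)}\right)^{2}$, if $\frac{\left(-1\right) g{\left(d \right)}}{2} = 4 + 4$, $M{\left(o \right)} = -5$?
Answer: $6889$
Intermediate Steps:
$F{\left(p \right)} = \frac{5}{2} - \frac{p}{2}$ ($F{\left(p \right)} = - \frac{-5 + p}{2} = \frac{5}{2} - \frac{p}{2}$)
$g{\left(d \right)} = -16$ ($g{\left(d \right)} = - 2 \left(4 + 4\right) = \left(-2\right) 8 = -16$)
$\left(\left(\left(g{\left(r{\left(h \right)} \right)} - 19\right) - 51\right) + F{\left(-1 \right)}\right)^{2} = \left(\left(\left(-16 - 19\right) - 51\right) + \left(\frac{5}{2} - - \frac{1}{2}\right)\right)^{2} = \left(\left(-35 - 51\right) + \left(\frac{5}{2} + \frac{1}{2}\right)\right)^{2} = \left(-86 + 3\right)^{2} = \left(-83\right)^{2} = 6889$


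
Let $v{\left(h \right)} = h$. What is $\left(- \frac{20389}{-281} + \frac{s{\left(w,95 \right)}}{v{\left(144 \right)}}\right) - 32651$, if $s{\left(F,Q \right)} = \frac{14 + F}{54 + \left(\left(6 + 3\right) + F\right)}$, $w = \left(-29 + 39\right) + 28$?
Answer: $- \frac{33285911059}{1021716} \approx -32578.0$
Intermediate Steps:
$w = 38$ ($w = 10 + 28 = 38$)
$s{\left(F,Q \right)} = \frac{14 + F}{63 + F}$ ($s{\left(F,Q \right)} = \frac{14 + F}{54 + \left(9 + F\right)} = \frac{14 + F}{63 + F}$)
$\left(- \frac{20389}{-281} + \frac{s{\left(w,95 \right)}}{v{\left(144 \right)}}\right) - 32651 = \left(- \frac{20389}{-281} + \frac{\frac{1}{63 + 38} \left(14 + 38\right)}{144}\right) - 32651 = \left(\left(-20389\right) \left(- \frac{1}{281}\right) + \frac{1}{101} \cdot 52 \cdot \frac{1}{144}\right) - 32651 = \left(\frac{20389}{281} + \frac{1}{101} \cdot 52 \cdot \frac{1}{144}\right) - 32651 = \left(\frac{20389}{281} + \frac{52}{101} \cdot \frac{1}{144}\right) - 32651 = \left(\frac{20389}{281} + \frac{13}{3636}\right) - 32651 = \frac{74138057}{1021716} - 32651 = - \frac{33285911059}{1021716}$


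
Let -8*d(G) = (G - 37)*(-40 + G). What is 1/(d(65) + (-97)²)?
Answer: 2/18643 ≈ 0.00010728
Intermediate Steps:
d(G) = -(-40 + G)*(-37 + G)/8 (d(G) = -(G - 37)*(-40 + G)/8 = -(-37 + G)*(-40 + G)/8 = -(-40 + G)*(-37 + G)/8)
1/(d(65) + (-97)²) = 1/((-185 - ⅛*65² + (77/8)*65) + (-97)²) = 1/((-185 - ⅛*4225 + 5005/8) + 9409) = 1/((-185 - 4225/8 + 5005/8) + 9409) = 1/(-175/2 + 9409) = 1/(18643/2) = 2/18643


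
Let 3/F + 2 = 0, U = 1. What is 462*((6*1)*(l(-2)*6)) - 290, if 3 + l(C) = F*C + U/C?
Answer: -8606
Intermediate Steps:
F = -3/2 (F = 3/(-2 + 0) = 3/(-2) = 3*(-1/2) = -3/2 ≈ -1.5000)
l(C) = -3 + 1/C - 3*C/2 (l(C) = -3 + (-3*C/2 + 1/C) = -3 + (1/C - 3*C/2) = -3 + 1/C - 3*C/2)
462*((6*1)*(l(-2)*6)) - 290 = 462*((6*1)*((-3 + 1/(-2) - 3/2*(-2))*6)) - 290 = 462*(6*((-3 - 1/2 + 3)*6)) - 290 = 462*(6*(-1/2*6)) - 290 = 462*(6*(-3)) - 290 = 462*(-18) - 290 = -8316 - 290 = -8606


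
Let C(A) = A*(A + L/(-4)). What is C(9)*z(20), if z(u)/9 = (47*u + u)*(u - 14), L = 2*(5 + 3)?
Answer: 2332800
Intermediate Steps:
L = 16 (L = 2*8 = 16)
z(u) = 432*u*(-14 + u) (z(u) = 9*((47*u + u)*(u - 14)) = 9*((48*u)*(-14 + u)) = 9*(48*u*(-14 + u)) = 432*u*(-14 + u))
C(A) = A*(-4 + A) (C(A) = A*(A + 16/(-4)) = A*(A + 16*(-¼)) = A*(A - 4) = A*(-4 + A))
C(9)*z(20) = (9*(-4 + 9))*(432*20*(-14 + 20)) = (9*5)*(432*20*6) = 45*51840 = 2332800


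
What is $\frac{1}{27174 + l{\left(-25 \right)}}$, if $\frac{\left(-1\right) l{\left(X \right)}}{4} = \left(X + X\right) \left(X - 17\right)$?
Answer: $\frac{1}{18774} \approx 5.3265 \cdot 10^{-5}$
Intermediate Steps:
$l{\left(X \right)} = - 8 X \left(-17 + X\right)$ ($l{\left(X \right)} = - 4 \left(X + X\right) \left(X - 17\right) = - 4 \cdot 2 X \left(-17 + X\right) = - 8 X \left(-17 + X\right)$)
$\frac{1}{27174 + l{\left(-25 \right)}} = \frac{1}{27174 + 8 \left(-25\right) \left(17 - -25\right)} = \frac{1}{27174 + 8 \left(-25\right) \left(17 + 25\right)} = \frac{1}{27174 + 8 \left(-25\right) 42} = \frac{1}{27174 - 8400} = \frac{1}{18774}$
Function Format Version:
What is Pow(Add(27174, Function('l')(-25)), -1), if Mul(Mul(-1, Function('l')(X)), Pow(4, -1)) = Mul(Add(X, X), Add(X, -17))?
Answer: Rational(1, 18774) ≈ 5.3265e-5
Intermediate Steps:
Function('l')(X) = Mul(-8, X, Add(-17, X)) (Function('l')(X) = Mul(-4, Mul(Add(X, X), Add(X, -17))) = Mul(-4, Mul(Mul(2, X), Add(-17, X))) = Mul(-4, Mul(2, X, Add(-17, X))) = Mul(-8, X, Add(-17, X)))
Pow(Add(27174, Function('l')(-25)), -1) = Pow(Add(27174, Mul(8, -25, Add(17, Mul(-1, -25)))), -1) = Pow(Add(27174, Mul(8, -25, Add(17, 25))), -1) = Pow(Add(27174, Mul(8, -25, 42)), -1) = Pow(Add(27174, -8400), -1) = Pow(18774, -1) = Rational(1, 18774)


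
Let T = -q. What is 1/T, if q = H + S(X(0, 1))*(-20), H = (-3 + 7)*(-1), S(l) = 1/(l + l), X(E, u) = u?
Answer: 1/14 ≈ 0.071429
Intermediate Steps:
S(l) = 1/(2*l)
H = -4 (H = 4*(-1) = -4)
q = -14 (q = -4 + ((½)/1)*(-20) = -4 + ((½)*1)*(-20) = -4 + (½)*(-20) = -4 - 10 = -14)
T = 14 (T = -1*(-14) = 14)
1/T = 1/14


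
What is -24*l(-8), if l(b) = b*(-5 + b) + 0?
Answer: -2496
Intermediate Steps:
l(b) = b*(-5 + b)
-24*l(-8) = -(-192)*(-5 - 8) = -(-192)*(-13) = -24*104 = -2496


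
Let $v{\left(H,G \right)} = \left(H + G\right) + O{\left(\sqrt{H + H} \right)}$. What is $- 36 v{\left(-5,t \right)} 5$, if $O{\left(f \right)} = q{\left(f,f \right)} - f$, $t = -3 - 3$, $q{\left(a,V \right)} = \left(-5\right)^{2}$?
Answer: $-2520 + 180 i \sqrt{10} \approx -2520.0 + 569.21 i$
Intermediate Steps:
$q{\left(a,V \right)} = 25$
$t = -6$
$O{\left(f \right)} = 25 - f$
$v{\left(H,G \right)} = 25 + G + H - \sqrt{2} \sqrt{H}$ ($v{\left(H,G \right)} = \left(H + G\right) - \left(-25 + \sqrt{H + H}\right) = \left(G + H\right) - \left(-25 + \sqrt{2 H}\right) = \left(G + H\right) - \left(-25 + \sqrt{2} \sqrt{H}\right) = 25 + G + H - \sqrt{2} \sqrt{H}$)
$- 36 v{\left(-5,t \right)} 5 = - 36 \left(25 - 6 - 5 - \sqrt{2} \sqrt{-5}\right) 5 = - 36 \left(25 - 6 - 5 - \sqrt{2} i \sqrt{5}\right) 5 = - 36 \left(25 - 6 - 5 - i \sqrt{10}\right) 5 = - 36 \left(14 - i \sqrt{10}\right) 5 = \left(-504 + 36 i \sqrt{10}\right) 5 = -2520 + 180 i \sqrt{10}$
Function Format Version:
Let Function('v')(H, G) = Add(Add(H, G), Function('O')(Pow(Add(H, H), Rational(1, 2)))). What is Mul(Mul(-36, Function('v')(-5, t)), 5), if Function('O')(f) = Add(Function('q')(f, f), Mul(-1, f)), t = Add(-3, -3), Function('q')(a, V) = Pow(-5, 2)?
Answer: Add(-2520, Mul(180, I, Pow(10, Rational(1, 2)))) ≈ Add(-2520.0, Mul(569.21, I))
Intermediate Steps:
Function('q')(a, V) = 25
t = -6
Function('O')(f) = Add(25, Mul(-1, f))
Function('v')(H, G) = Add(25, G, H, Mul(-1, Pow(2, Rational(1, 2)), Pow(H, Rational(1, 2)))) (Function('v')(H, G) = Add(Add(H, G), Add(25, Mul(-1, Pow(Add(H, H), Rational(1, 2))))) = Add(Add(G, H), Add(25, Mul(-1, Pow(Mul(2, H), Rational(1, 2))))) = Add(Add(G, H), Add(25, Mul(-1, Mul(Pow(2, Rational(1, 2)), Pow(H, Rational(1, 2)))))) = Add(Add(G, H), Add(25, Mul(-1, Pow(2, Rational(1, 2)), Pow(H, Rational(1, 2))))) = Add(25, G, H, Mul(-1, Pow(2, Rational(1, 2)), Pow(H, Rational(1, 2)))))
Mul(Mul(-36, Function('v')(-5, t)), 5) = Mul(Mul(-36, Add(25, -6, -5, Mul(-1, Pow(2, Rational(1, 2)), Pow(-5, Rational(1, 2))))), 5) = Mul(Mul(-36, Add(25, -6, -5, Mul(-1, Pow(2, Rational(1, 2)), Mul(I, Pow(5, Rational(1, 2)))))), 5) = Mul(Mul(-36, Add(25, -6, -5, Mul(-1, I, Pow(10, Rational(1, 2))))), 5) = Mul(Mul(-36, Add(14, Mul(-1, I, Pow(10, Rational(1, 2))))), 5) = Mul(Add(-504, Mul(36, I, Pow(10, Rational(1, 2)))), 5) = Add(-2520, Mul(180, I, Pow(10, Rational(1, 2))))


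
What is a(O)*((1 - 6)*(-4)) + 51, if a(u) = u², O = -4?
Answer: 371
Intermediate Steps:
a(O)*((1 - 6)*(-4)) + 51 = (-4)²*((1 - 6)*(-4)) + 51 = 16*(-5*(-4)) + 51 = 16*20 + 51 = 320 + 51 = 371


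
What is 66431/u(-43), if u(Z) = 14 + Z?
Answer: -66431/29 ≈ -2290.7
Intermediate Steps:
66431/u(-43) = 66431/(14 - 43) = 66431/(-29) = 66431*(-1/29) = -66431/29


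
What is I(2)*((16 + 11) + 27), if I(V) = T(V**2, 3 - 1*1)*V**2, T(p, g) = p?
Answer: 864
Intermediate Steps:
I(V) = V**4 (I(V) = V**2*V**2 = V**4)
I(2)*((16 + 11) + 27) = 2**4*((16 + 11) + 27) = 16*(27 + 27) = 16*54 = 864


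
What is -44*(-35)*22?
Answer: 33880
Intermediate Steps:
-44*(-35)*22 = 1540*22 = 33880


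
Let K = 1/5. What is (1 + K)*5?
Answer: 6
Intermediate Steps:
K = ⅕ ≈ 0.20000
(1 + K)*5 = (1 + ⅕)*5 = (6/5)*5 = 6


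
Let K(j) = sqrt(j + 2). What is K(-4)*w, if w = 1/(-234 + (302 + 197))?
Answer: I*sqrt(2)/265 ≈ 0.0053367*I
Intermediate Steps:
K(j) = sqrt(2 + j)
w = 1/265 (w = 1/(-234 + 499) = 1/265 ≈ 0.0037736)
K(-4)*w = sqrt(2 - 4)*(1/265) = sqrt(-2)*(1/265) = (I*sqrt(2))*(1/265) = I*sqrt(2)/265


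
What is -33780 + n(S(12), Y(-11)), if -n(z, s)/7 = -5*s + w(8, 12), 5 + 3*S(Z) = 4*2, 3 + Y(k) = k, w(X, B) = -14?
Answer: -34172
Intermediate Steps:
Y(k) = -3 + k
S(Z) = 1 (S(Z) = -5/3 + (4*2)/3 = -5/3 + (⅓)*8 = -5/3 + 8/3 = 1)
n(z, s) = 98 + 35*s (n(z, s) = -7*(-5*s - 14) = -7*(-14 - 5*s) = 98 + 35*s)
-33780 + n(S(12), Y(-11)) = -33780 + (98 + 35*(-3 - 11)) = -33780 + (98 + 35*(-14)) = -33780 + (98 - 490) = -33780 - 392 = -34172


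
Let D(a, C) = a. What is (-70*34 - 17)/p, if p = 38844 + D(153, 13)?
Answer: -799/12999 ≈ -0.061466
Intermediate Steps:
p = 38997 (p = 38844 + 153 = 38997)
(-70*34 - 17)/p = (-70*34 - 17)/38997 = (-2380 - 17)*(1/38997) = -2397*1/38997 = -799/12999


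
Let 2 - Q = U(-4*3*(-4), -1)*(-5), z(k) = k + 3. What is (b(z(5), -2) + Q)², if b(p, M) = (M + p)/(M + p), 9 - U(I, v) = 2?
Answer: 1444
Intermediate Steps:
z(k) = 3 + k
U(I, v) = 7 (U(I, v) = 9 - 1*2 = 9 - 2 = 7)
Q = 37 (Q = 2 - 7*(-5) = 2 - 1*(-35) = 2 + 35 = 37)
b(p, M) = 1
(b(z(5), -2) + Q)² = (1 + 37)² = 38² = 1444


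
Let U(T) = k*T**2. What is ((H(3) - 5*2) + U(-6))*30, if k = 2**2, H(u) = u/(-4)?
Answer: 7995/2 ≈ 3997.5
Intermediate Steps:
H(u) = -u/4 (H(u) = u*(-1/4) = -u/4)
k = 4
U(T) = 4*T**2
((H(3) - 5*2) + U(-6))*30 = ((-1/4*3 - 5*2) + 4*(-6)**2)*30 = ((-3/4 - 10) + 4*36)*30 = (-43/4 + 144)*30 = (533/4)*30 = 7995/2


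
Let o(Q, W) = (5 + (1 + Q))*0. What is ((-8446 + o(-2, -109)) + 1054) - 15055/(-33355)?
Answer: -49309021/6671 ≈ -7391.5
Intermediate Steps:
o(Q, W) = 0 (o(Q, W) = (6 + Q)*0 = 0)
((-8446 + o(-2, -109)) + 1054) - 15055/(-33355) = ((-8446 + 0) + 1054) - 15055/(-33355) = (-8446 + 1054) - 15055*(-1)/33355 = -7392 - 1*(-3011/6671) = -7392 + 3011/6671 = -49309021/6671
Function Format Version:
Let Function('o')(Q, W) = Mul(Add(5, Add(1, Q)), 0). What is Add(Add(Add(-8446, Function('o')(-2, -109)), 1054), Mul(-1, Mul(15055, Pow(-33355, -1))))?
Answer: Rational(-49309021, 6671) ≈ -7391.5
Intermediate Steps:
Function('o')(Q, W) = 0 (Function('o')(Q, W) = Mul(Add(6, Q), 0) = 0)
Add(Add(Add(-8446, Function('o')(-2, -109)), 1054), Mul(-1, Mul(15055, Pow(-33355, -1)))) = Add(Add(Add(-8446, 0), 1054), Mul(-1, Mul(15055, Pow(-33355, -1)))) = Add(Add(-8446, 1054), Mul(-1, Mul(15055, Rational(-1, 33355)))) = Add(-7392, Mul(-1, Rational(-3011, 6671))) = Add(-7392, Rational(3011, 6671)) = Rational(-49309021, 6671)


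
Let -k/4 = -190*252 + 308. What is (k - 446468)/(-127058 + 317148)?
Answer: -25618/19009 ≈ -1.3477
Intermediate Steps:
k = 190288 (k = -4*(-190*252 + 308) = -4*(-47880 + 308) = -4*(-47572) = 190288)
(k - 446468)/(-127058 + 317148) = (190288 - 446468)/(-127058 + 317148) = -256180/190090 = -256180*1/190090 = -25618/19009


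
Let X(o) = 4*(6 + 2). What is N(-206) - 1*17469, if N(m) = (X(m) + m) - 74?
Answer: -17717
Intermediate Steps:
X(o) = 32 (X(o) = 4*8 = 32)
N(m) = -42 + m (N(m) = (32 + m) - 74 = -42 + m)
N(-206) - 1*17469 = (-42 - 206) - 1*17469 = -248 - 17469 = -17717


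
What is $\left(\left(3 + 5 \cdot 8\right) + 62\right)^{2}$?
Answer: $11025$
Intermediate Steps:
$\left(\left(3 + 5 \cdot 8\right) + 62\right)^{2} = \left(\left(3 + 40\right) + 62\right)^{2} = \left(43 + 62\right)^{2} = 105^{2} = 11025$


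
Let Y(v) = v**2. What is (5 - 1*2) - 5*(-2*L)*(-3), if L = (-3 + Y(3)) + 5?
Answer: -327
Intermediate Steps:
L = 11 (L = (-3 + 3**2) + 5 = (-3 + 9) + 5 = 6 + 5 = 11)
(5 - 1*2) - 5*(-2*L)*(-3) = (5 - 1*2) - 5*(-2*11)*(-3) = (5 - 2) - (-110)*(-3) = 3 - 5*66 = 3 - 330 = -327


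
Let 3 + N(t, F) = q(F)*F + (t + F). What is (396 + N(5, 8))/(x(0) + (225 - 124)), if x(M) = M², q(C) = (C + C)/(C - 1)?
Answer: 2970/707 ≈ 4.2009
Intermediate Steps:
q(C) = 2*C/(-1 + C) (q(C) = (2*C)/(-1 + C) = 2*C/(-1 + C))
N(t, F) = -3 + F + t + 2*F²/(-1 + F) (N(t, F) = -3 + ((2*F/(-1 + F))*F + (t + F)) = -3 + (2*F²/(-1 + F) + (F + t)) = -3 + (F + t + 2*F²/(-1 + F)) = -3 + F + t + 2*F²/(-1 + F))
(396 + N(5, 8))/(x(0) + (225 - 124)) = (396 + (2*8² + (-1 + 8)*(-3 + 8 + 5))/(-1 + 8))/(0² + (225 - 124)) = (396 + (2*64 + 7*10)/7)/(0 + 101) = (396 + (128 + 70)/7)/101 = (396 + (⅐)*198)*(1/101) = (396 + 198/7)*(1/101) = (2970/7)*(1/101) = 2970/707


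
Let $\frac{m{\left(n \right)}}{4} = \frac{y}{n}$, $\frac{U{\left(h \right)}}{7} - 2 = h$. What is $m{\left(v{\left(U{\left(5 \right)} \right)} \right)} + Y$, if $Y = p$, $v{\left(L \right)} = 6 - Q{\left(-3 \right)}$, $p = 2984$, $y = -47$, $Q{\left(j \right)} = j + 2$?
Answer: $\frac{20700}{7} \approx 2957.1$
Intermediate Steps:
$Q{\left(j \right)} = 2 + j$
$U{\left(h \right)} = 14 + 7 h$
$v{\left(L \right)} = 7$ ($v{\left(L \right)} = 6 - \left(2 - 3\right) = 6 - -1 = 6 + 1 = 7$)
$m{\left(n \right)} = - \frac{188}{n}$ ($m{\left(n \right)} = 4 \left(- \frac{47}{n}\right) = - \frac{188}{n}$)
$Y = 2984$
$m{\left(v{\left(U{\left(5 \right)} \right)} \right)} + Y = - \frac{188}{7} + 2984 = \frac{20700}{7}$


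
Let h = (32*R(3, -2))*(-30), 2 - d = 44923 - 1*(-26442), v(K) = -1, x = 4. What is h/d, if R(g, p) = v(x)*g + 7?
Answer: 3840/71363 ≈ 0.053809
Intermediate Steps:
d = -71363 (d = 2 - (44923 - 1*(-26442)) = 2 - (44923 + 26442) = 2 - 1*71365 = 2 - 71365 = -71363)
R(g, p) = 7 - g (R(g, p) = -g + 7 = 7 - g)
h = -3840 (h = (32*(7 - 1*3))*(-30) = (32*(7 - 3))*(-30) = (32*4)*(-30) = 128*(-30) = -3840)
h/d = -3840/(-71363) = -3840*(-1/71363) = 3840/71363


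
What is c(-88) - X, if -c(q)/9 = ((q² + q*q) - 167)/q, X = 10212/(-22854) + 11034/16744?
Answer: 84548842715/53965912 ≈ 1566.7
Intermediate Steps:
X = 520393/2452996 (X = 10212*(-1/22854) + 11034*(1/16744) = -1702/3809 + 5517/8372 = 520393/2452996 ≈ 0.21215)
c(q) = -9*(-167 + 2*q²)/q (c(q) = -9*((q² + q*q) - 167)/q = -9*((q² + q²) - 167)/q = -9*(2*q² - 167)/q = -9*(-167 + 2*q²)/q)
c(-88) - X = (-18*(-88) + 1503/(-88)) - 1*520393/2452996 = (1584 + 1503*(-1/88)) - 520393/2452996 = (1584 - 1503/88) - 520393/2452996 = 137889/88 - 520393/2452996 = 84548842715/53965912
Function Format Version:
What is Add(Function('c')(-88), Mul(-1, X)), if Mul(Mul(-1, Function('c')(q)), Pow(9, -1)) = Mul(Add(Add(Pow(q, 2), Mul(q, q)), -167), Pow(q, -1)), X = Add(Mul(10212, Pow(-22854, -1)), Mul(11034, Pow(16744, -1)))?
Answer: Rational(84548842715, 53965912) ≈ 1566.7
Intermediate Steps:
X = Rational(520393, 2452996) (X = Add(Mul(10212, Rational(-1, 22854)), Mul(11034, Rational(1, 16744))) = Add(Rational(-1702, 3809), Rational(5517, 8372)) = Rational(520393, 2452996) ≈ 0.21215)
Function('c')(q) = Mul(-9, Pow(q, -1), Add(-167, Mul(2, Pow(q, 2)))) (Function('c')(q) = Mul(-9, Mul(Add(Add(Pow(q, 2), Mul(q, q)), -167), Pow(q, -1))) = Mul(-9, Mul(Add(Add(Pow(q, 2), Pow(q, 2)), -167), Pow(q, -1))) = Mul(-9, Mul(Add(Mul(2, Pow(q, 2)), -167), Pow(q, -1))) = Mul(-9, Mul(Add(-167, Mul(2, Pow(q, 2))), Pow(q, -1))) = Mul(-9, Mul(Pow(q, -1), Add(-167, Mul(2, Pow(q, 2))))) = Mul(-9, Pow(q, -1), Add(-167, Mul(2, Pow(q, 2)))))
Add(Function('c')(-88), Mul(-1, X)) = Add(Add(Mul(-18, -88), Mul(1503, Pow(-88, -1))), Mul(-1, Rational(520393, 2452996))) = Add(Add(1584, Mul(1503, Rational(-1, 88))), Rational(-520393, 2452996)) = Add(Add(1584, Rational(-1503, 88)), Rational(-520393, 2452996)) = Add(Rational(137889, 88), Rational(-520393, 2452996)) = Rational(84548842715, 53965912)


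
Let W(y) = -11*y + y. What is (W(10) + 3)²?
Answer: 9409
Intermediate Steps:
W(y) = -10*y
(W(10) + 3)² = (-10*10 + 3)² = (-100 + 3)² = (-97)² = 9409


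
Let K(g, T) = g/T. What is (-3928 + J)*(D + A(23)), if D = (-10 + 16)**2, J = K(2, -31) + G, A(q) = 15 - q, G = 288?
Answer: -3159576/31 ≈ -1.0192e+5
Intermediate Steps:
J = 8926/31 (J = 2/(-31) + 288 = 2*(-1/31) + 288 = -2/31 + 288 = 8926/31 ≈ 287.94)
D = 36 (D = 6**2 = 36)
(-3928 + J)*(D + A(23)) = (-3928 + 8926/31)*(36 + (15 - 1*23)) = -112842*(36 + (15 - 23))/31 = -112842*(36 - 8)/31 = -112842/31*28 = -3159576/31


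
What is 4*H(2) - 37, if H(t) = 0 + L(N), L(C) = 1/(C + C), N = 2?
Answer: -36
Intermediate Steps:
L(C) = 1/(2*C)
H(t) = ¼ (H(t) = 0 + (½)/2 = 0 + (½)*(½) = 0 + ¼ = ¼)
4*H(2) - 37 = 4*(¼) - 37 = 1 - 37 = -36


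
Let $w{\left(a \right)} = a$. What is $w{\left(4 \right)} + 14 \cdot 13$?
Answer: $186$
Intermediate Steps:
$w{\left(4 \right)} + 14 \cdot 13 = 4 + 14 \cdot 13 = 4 + 182 = 186$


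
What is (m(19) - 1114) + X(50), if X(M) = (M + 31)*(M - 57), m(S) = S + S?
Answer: -1643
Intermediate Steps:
m(S) = 2*S
X(M) = (-57 + M)*(31 + M) (X(M) = (31 + M)*(-57 + M) = (-57 + M)*(31 + M))
(m(19) - 1114) + X(50) = (2*19 - 1114) + (-1767 + 50² - 26*50) = (38 - 1114) + (-1767 + 2500 - 1300) = -1076 - 567 = -1643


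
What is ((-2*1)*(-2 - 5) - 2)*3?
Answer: 36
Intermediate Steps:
((-2*1)*(-2 - 5) - 2)*3 = (-2*(-7) - 2)*3 = (14 - 2)*3 = 12*3 = 36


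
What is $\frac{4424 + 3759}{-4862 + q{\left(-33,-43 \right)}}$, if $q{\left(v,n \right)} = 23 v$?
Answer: $- \frac{1169}{803} \approx -1.4558$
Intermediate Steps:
$\frac{4424 + 3759}{-4862 + q{\left(-33,-43 \right)}} = \frac{4424 + 3759}{-4862 + 23 \left(-33\right)} = \frac{8183}{-4862 - 759} = \frac{8183}{-5621} = 8183 \left(- \frac{1}{5621}\right) = - \frac{1169}{803}$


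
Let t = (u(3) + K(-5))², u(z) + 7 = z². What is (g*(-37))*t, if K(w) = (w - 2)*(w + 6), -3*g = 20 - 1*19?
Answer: 925/3 ≈ 308.33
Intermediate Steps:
u(z) = -7 + z²
g = -⅓ (g = -(20 - 1*19)/3 = -(20 - 19)/3 = -⅓*1 = -⅓ ≈ -0.33333)
K(w) = (-2 + w)*(6 + w)
t = 25 (t = ((-7 + 3²) + (-12 + (-5)² + 4*(-5)))² = ((-7 + 9) + (-12 + 25 - 20))² = (2 - 7)² = (-5)² = 25)
(g*(-37))*t = -⅓*(-37)*25 = (37/3)*25 = 925/3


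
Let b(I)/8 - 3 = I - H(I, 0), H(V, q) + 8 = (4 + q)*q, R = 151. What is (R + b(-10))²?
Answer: 25281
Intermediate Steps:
H(V, q) = -8 + q*(4 + q) (H(V, q) = -8 + (4 + q)*q = -8 + q*(4 + q))
b(I) = 88 + 8*I (b(I) = 24 + 8*(I - (-8 + 0² + 4*0)) = 24 + 8*(I - (-8 + 0 + 0)) = 24 + 8*(I - 1*(-8)) = 24 + 8*(I + 8) = 24 + 8*(8 + I) = 24 + (64 + 8*I) = 88 + 8*I)
(R + b(-10))² = (151 + (88 + 8*(-10)))² = (151 + (88 - 80))² = (151 + 8)² = 159² = 25281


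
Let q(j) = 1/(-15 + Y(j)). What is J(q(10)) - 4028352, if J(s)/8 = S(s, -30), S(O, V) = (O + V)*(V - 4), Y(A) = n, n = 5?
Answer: -20100824/5 ≈ -4.0202e+6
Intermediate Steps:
Y(A) = 5
S(O, V) = (-4 + V)*(O + V) (S(O, V) = (O + V)*(-4 + V) = (-4 + V)*(O + V))
q(j) = -⅒ (q(j) = 1/(-15 + 5) = 1/(-10) = -⅒)
J(s) = 8160 - 272*s (J(s) = 8*((-30)² - 4*s - 4*(-30) + s*(-30)) = 8*(900 - 4*s + 120 - 30*s) = 8*(1020 - 34*s) = 8160 - 272*s)
J(q(10)) - 4028352 = (8160 - 272*(-⅒)) - 4028352 = (8160 + 136/5) - 4028352 = 40936/5 - 4028352 = -20100824/5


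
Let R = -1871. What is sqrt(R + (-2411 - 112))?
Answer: 13*I*sqrt(26) ≈ 66.287*I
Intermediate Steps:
sqrt(R + (-2411 - 112)) = sqrt(-1871 + (-2411 - 112)) = sqrt(-1871 - 2523) = sqrt(-4394) = 13*I*sqrt(26)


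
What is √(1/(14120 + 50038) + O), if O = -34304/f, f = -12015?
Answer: √72475243387710/5038290 ≈ 1.6897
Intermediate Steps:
O = 34304/12015 (O = -34304/(-12015) = -34304*(-1/12015) = 34304/12015 ≈ 2.8551)
√(1/(14120 + 50038) + O) = √(1/(14120 + 50038) + 34304/12015) = √(1/64158 + 34304/12015) = √(733629349/256952790) = √72475243387710/5038290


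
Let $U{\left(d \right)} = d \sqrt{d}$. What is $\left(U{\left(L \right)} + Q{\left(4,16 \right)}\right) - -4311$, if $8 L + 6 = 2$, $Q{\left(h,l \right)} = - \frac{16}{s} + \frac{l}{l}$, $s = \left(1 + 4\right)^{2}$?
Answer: $\frac{107784}{25} - \frac{i \sqrt{2}}{4} \approx 4311.4 - 0.35355 i$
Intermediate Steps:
$s = 25$ ($s = 5^{2} = 25$)
$Q{\left(h,l \right)} = \frac{9}{25}$ ($Q{\left(h,l \right)} = - \frac{16}{25} + \frac{l}{l} = \left(-16\right) \frac{1}{25} + 1 = - \frac{16}{25} + 1 = \frac{9}{25}$)
$L = - \frac{1}{2}$ ($L = - \frac{3}{4} + \frac{1}{8} \cdot 2 = - \frac{3}{4} + \frac{1}{4} = - \frac{1}{2} \approx -0.5$)
$U{\left(d \right)} = d^{\frac{3}{2}}$
$\left(U{\left(L \right)} + Q{\left(4,16 \right)}\right) - -4311 = \left(\left(- \frac{1}{2}\right)^{\frac{3}{2}} + \frac{9}{25}\right) - -4311 = \left(- \frac{i \sqrt{2}}{4} + \frac{9}{25}\right) + 4311 = \left(\frac{9}{25} - \frac{i \sqrt{2}}{4}\right) + 4311 = \frac{107784}{25} - \frac{i \sqrt{2}}{4}$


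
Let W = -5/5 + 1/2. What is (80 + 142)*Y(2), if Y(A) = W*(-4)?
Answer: 444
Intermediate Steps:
W = -½ (W = -5*⅕ + 1*(½) = -1 + ½ = -½ ≈ -0.50000)
Y(A) = 2 (Y(A) = -½*(-4) = 2)
(80 + 142)*Y(2) = (80 + 142)*2 = 222*2 = 444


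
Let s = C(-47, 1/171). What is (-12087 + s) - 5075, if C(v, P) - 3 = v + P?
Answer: -2942225/171 ≈ -17206.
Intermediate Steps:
C(v, P) = 3 + P + v (C(v, P) = 3 + (v + P) = 3 + (P + v) = 3 + P + v)
s = -7523/171 (s = 3 + 1/171 - 47 = -7523/171 ≈ -43.994)
(-12087 + s) - 5075 = (-12087 - 7523/171) - 5075 = -2074400/171 - 5075 = -2942225/171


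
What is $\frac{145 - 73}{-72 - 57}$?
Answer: $- \frac{24}{43} \approx -0.55814$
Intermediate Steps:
$\frac{145 - 73}{-72 - 57} = \frac{1}{-129} \cdot 72 = \left(- \frac{1}{129}\right) 72 = - \frac{24}{43}$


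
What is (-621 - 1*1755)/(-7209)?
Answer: 88/267 ≈ 0.32959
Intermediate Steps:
(-621 - 1*1755)/(-7209) = (-621 - 1755)*(-1/7209) = -2376*(-1/7209) = 88/267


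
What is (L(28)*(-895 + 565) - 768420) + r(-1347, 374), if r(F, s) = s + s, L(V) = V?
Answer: -776912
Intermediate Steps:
r(F, s) = 2*s
(L(28)*(-895 + 565) - 768420) + r(-1347, 374) = (28*(-895 + 565) - 768420) + 2*374 = (28*(-330) - 768420) + 748 = (-9240 - 768420) + 748 = -777660 + 748 = -776912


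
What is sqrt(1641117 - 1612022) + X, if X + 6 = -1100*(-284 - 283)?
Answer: 623694 + 23*sqrt(55) ≈ 6.2387e+5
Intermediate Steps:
X = 623694 (X = -6 - 1100*(-284 - 283) = -6 - 1100*(-567) = -6 + 623700 = 623694)
sqrt(1641117 - 1612022) + X = sqrt(1641117 - 1612022) + 623694 = sqrt(29095) + 623694 = 23*sqrt(55) + 623694 = 623694 + 23*sqrt(55)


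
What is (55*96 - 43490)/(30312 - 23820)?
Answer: -19105/3246 ≈ -5.8857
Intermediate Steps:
(55*96 - 43490)/(30312 - 23820) = (5280 - 43490)/6492 = -38210*1/6492 = -19105/3246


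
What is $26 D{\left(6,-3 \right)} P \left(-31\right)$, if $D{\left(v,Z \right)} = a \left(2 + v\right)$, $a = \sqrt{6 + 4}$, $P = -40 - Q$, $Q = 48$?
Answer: $567424 \sqrt{10} \approx 1.7944 \cdot 10^{6}$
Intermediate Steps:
$P = -88$ ($P = -40 - 48 = -88$)
$a = \sqrt{10} \approx 3.1623$
$D{\left(v,Z \right)} = \sqrt{10} \left(2 + v\right)$
$26 D{\left(6,-3 \right)} P \left(-31\right) = 26 \sqrt{10} \left(2 + 6\right) \left(-88\right) \left(-31\right) = 26 \sqrt{10} \cdot 8 \left(-88\right) \left(-31\right) = 26 \cdot 8 \sqrt{10} \left(-88\right) \left(-31\right) = 208 \sqrt{10} \left(-88\right) \left(-31\right) = - 18304 \sqrt{10} \left(-31\right) = 567424 \sqrt{10}$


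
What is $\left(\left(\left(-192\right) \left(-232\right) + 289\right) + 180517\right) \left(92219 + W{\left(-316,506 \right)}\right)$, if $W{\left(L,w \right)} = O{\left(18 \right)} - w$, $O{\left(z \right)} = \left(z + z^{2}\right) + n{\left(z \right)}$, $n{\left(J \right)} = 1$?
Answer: $20744819600$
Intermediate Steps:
$O{\left(z \right)} = 1 + z + z^{2}$ ($O{\left(z \right)} = \left(z + z^{2}\right) + 1 = 1 + z + z^{2}$)
$W{\left(L,w \right)} = 343 - w$ ($W{\left(L,w \right)} = \left(1 + 18 + 18^{2}\right) - w = \left(1 + 18 + 324\right) - w = 343 - w$)
$\left(\left(\left(-192\right) \left(-232\right) + 289\right) + 180517\right) \left(92219 + W{\left(-316,506 \right)}\right) = \left(\left(\left(-192\right) \left(-232\right) + 289\right) + 180517\right) \left(92219 + \left(343 - 506\right)\right) = \left(\left(44544 + 289\right) + 180517\right) \left(92219 + \left(343 - 506\right)\right) = \left(44833 + 180517\right) \left(92219 - 163\right) = 225350 \cdot 92056 = 20744819600$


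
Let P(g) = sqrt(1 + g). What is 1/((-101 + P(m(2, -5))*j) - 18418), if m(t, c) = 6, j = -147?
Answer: -6173/114267366 + 49*sqrt(7)/114267366 ≈ -5.2888e-5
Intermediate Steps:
1/((-101 + P(m(2, -5))*j) - 18418) = 1/((-101 + sqrt(1 + 6)*(-147)) - 18418) = 1/((-101 + sqrt(7)*(-147)) - 18418) = 1/((-101 - 147*sqrt(7)) - 18418) = 1/(-18519 - 147*sqrt(7))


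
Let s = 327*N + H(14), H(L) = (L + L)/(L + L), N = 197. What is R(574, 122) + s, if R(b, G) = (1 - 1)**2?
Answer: 64420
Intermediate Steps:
R(b, G) = 0 (R(b, G) = 0**2 = 0)
H(L) = 1 (H(L) = (2*L)/((2*L)) = (2*L)*(1/(2*L)) = 1)
s = 64420 (s = 327*197 + 1 = 64419 + 1 = 64420)
R(574, 122) + s = 0 + 64420 = 64420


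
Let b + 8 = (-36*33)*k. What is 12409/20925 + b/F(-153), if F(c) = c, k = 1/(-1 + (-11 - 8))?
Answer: 91448/355725 ≈ 0.25707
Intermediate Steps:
k = -1/20 (k = 1/(-1 - 19) = 1/(-20) = -1/20 ≈ -0.050000)
b = 257/5 (b = -8 - 36*33*(-1/20) = -8 - 1188*(-1/20) = -8 + 297/5 = 257/5 ≈ 51.400)
12409/20925 + b/F(-153) = 12409/20925 + (257/5)/(-153) = 12409*(1/20925) + (257/5)*(-1/153) = 12409/20925 - 257/765 = 91448/355725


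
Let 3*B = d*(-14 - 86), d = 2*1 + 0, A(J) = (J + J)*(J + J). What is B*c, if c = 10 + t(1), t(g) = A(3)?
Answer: -9200/3 ≈ -3066.7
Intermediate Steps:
A(J) = 4*J**2 (A(J) = (2*J)*(2*J) = 4*J**2)
d = 2 (d = 2 + 0 = 2)
t(g) = 36 (t(g) = 4*3**2 = 4*9 = 36)
c = 46 (c = 10 + 36 = 46)
B = -200/3 (B = (2*(-14 - 86))/3 = (2*(-100))/3 = (1/3)*(-200) = -200/3 ≈ -66.667)
B*c = -200/3*46 = -9200/3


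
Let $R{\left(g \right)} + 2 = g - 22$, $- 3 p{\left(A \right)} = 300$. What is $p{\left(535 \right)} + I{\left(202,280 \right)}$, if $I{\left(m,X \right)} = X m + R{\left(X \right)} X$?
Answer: $128140$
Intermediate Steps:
$p{\left(A \right)} = -100$ ($p{\left(A \right)} = \left(- \frac{1}{3}\right) 300 = -100$)
$R{\left(g \right)} = -24 + g$ ($R{\left(g \right)} = -2 + \left(g - 22\right) = -2 + \left(-22 + g\right) = -24 + g$)
$I{\left(m,X \right)} = X m + X \left(-24 + X\right)$ ($I{\left(m,X \right)} = X m + \left(-24 + X\right) X = X m + X \left(-24 + X\right)$)
$p{\left(535 \right)} + I{\left(202,280 \right)} = -100 + 280 \left(-24 + 280 + 202\right) = -100 + 280 \cdot 458 = -100 + 128240 = 128140$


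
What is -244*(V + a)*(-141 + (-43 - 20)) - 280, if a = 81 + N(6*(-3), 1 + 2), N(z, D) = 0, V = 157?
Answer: 11846408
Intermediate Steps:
a = 81 (a = 81 + 0 = 81)
-244*(V + a)*(-141 + (-43 - 20)) - 280 = -244*(157 + 81)*(-141 + (-43 - 20)) - 280 = -58072*(-141 - 63) - 280 = -58072*(-204) - 280 = -244*(-48552) - 280 = 11846688 - 280 = 11846408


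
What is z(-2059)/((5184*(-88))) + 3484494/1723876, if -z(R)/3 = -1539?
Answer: 443782029/220656128 ≈ 2.0112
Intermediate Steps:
z(R) = 4617 (z(R) = -3*(-1539) = 4617)
z(-2059)/((5184*(-88))) + 3484494/1723876 = 4617/((5184*(-88))) + 3484494/1723876 = 4617/(-456192) + 3484494*(1/1723876) = 4617*(-1/456192) + 1742247/861938 = -57/5632 + 1742247/861938 = 443782029/220656128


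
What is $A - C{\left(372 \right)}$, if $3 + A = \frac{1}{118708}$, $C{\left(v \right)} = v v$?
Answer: $- \frac{16427643995}{118708} \approx -1.3839 \cdot 10^{5}$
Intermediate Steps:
$C{\left(v \right)} = v^{2}$
$A = - \frac{356123}{118708}$ ($A = -3 + \frac{1}{118708} = - \frac{356123}{118708} \approx -3.0$)
$A - C{\left(372 \right)} = - \frac{356123}{118708} - 372^{2} = - \frac{356123}{118708} - 138384 = - \frac{16427643995}{118708}$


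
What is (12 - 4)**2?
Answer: 64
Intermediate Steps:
(12 - 4)**2 = 8**2 = 64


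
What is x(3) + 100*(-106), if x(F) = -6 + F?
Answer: -10603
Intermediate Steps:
x(3) + 100*(-106) = (-6 + 3) + 100*(-106) = -3 - 10600 = -10603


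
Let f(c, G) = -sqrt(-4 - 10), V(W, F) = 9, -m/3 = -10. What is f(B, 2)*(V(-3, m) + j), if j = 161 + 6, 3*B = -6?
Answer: -176*I*sqrt(14) ≈ -658.53*I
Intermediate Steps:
m = 30 (m = -3*(-10) = 30)
B = -2 (B = (1/3)*(-6) = -2)
f(c, G) = -I*sqrt(14) (f(c, G) = -sqrt(-14) = -I*sqrt(14))
j = 167
f(B, 2)*(V(-3, m) + j) = (-I*sqrt(14))*(9 + 167) = -I*sqrt(14)*176 = -176*I*sqrt(14)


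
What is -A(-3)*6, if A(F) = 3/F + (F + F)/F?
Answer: -6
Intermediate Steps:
A(F) = 2 + 3/F (A(F) = 3/F + (2*F)/F = 3/F + 2 = 2 + 3/F)
-A(-3)*6 = -(2 + 3/(-3))*6 = -(2 + 3*(-⅓))*6 = -(2 - 1)*6 = -1*1*6 = -1*6 = -6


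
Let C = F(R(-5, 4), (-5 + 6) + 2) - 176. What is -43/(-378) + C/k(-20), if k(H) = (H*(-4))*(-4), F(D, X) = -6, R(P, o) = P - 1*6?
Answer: 20639/30240 ≈ 0.68251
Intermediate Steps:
R(P, o) = -6 + P (R(P, o) = P - 6 = -6 + P)
k(H) = 16*H (k(H) = -4*H*(-4) = 16*H)
C = -182 (C = -6 - 176 = -182)
-43/(-378) + C/k(-20) = -43/(-378) - 182/(16*(-20)) = -43*(-1/378) - 182/(-320) = 43/378 - 182*(-1/320) = 43/378 + 91/160 = 20639/30240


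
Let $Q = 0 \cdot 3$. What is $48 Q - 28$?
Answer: $-28$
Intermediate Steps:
$Q = 0$
$48 Q - 28 = 48 \cdot 0 - 28 = 0 - 28 = -28$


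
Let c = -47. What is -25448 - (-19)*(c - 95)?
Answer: -28146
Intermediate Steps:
-25448 - (-19)*(c - 95) = -25448 - (-19)*(-47 - 95) = -25448 - (-19)*(-142) = -25448 - 1*2698 = -25448 - 2698 = -28146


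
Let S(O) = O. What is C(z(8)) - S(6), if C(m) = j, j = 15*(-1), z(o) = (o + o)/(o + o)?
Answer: -21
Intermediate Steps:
z(o) = 1 (z(o) = (2*o)/((2*o)) = (2*o)*(1/(2*o)) = 1)
j = -15
C(m) = -15
C(z(8)) - S(6) = -15 - 1*6 = -15 - 6 = -21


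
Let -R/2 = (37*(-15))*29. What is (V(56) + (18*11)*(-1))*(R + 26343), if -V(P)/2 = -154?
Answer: 6438630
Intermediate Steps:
V(P) = 308 (V(P) = -2*(-154) = 308)
R = 32190 (R = -2*37*(-15)*29 = -(-1110)*29 = -2*(-16095) = 32190)
(V(56) + (18*11)*(-1))*(R + 26343) = (308 + (18*11)*(-1))*(32190 + 26343) = (308 + 198*(-1))*58533 = (308 - 198)*58533 = 110*58533 = 6438630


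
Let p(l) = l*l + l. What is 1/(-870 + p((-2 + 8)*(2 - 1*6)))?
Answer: -1/318 ≈ -0.0031447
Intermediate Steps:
p(l) = l + l**2 (p(l) = l**2 + l = l + l**2)
1/(-870 + p((-2 + 8)*(2 - 1*6))) = 1/(-870 + ((-2 + 8)*(2 - 1*6))*(1 + (-2 + 8)*(2 - 1*6))) = 1/(-870 + (6*(2 - 6))*(1 + 6*(2 - 6))) = 1/(-870 + (6*(-4))*(1 + 6*(-4))) = 1/(-870 - 24*(1 - 24)) = 1/(-870 - 24*(-23)) = 1/(-870 + 552) = 1/(-318) = -1/318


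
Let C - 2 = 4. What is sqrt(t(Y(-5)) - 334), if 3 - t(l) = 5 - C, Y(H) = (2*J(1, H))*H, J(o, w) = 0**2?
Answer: I*sqrt(330) ≈ 18.166*I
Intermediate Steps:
C = 6 (C = 2 + 4 = 6)
J(o, w) = 0
Y(H) = 0 (Y(H) = (2*0)*H = 0*H = 0)
t(l) = 4 (t(l) = 3 - (5 - 1*6) = 3 - (5 - 6) = 3 - 1*(-1) = 3 + 1 = 4)
sqrt(t(Y(-5)) - 334) = sqrt(4 - 334) = sqrt(-330) = I*sqrt(330)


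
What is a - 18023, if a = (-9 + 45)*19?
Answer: -17339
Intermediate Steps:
a = 684 (a = 36*19 = 684)
a - 18023 = 684 - 18023 = -17339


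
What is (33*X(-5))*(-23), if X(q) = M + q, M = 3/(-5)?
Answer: 21252/5 ≈ 4250.4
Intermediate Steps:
M = -3/5 (M = 3*(-1/5) = -3/5 ≈ -0.60000)
X(q) = -3/5 + q
(33*X(-5))*(-23) = (33*(-3/5 - 5))*(-23) = (33*(-28/5))*(-23) = -924/5*(-23) = 21252/5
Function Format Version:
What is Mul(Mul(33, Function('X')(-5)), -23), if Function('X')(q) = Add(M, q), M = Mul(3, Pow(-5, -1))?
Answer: Rational(21252, 5) ≈ 4250.4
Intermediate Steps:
M = Rational(-3, 5) (M = Mul(3, Rational(-1, 5)) = Rational(-3, 5) ≈ -0.60000)
Function('X')(q) = Add(Rational(-3, 5), q)
Mul(Mul(33, Function('X')(-5)), -23) = Mul(Mul(33, Add(Rational(-3, 5), -5)), -23) = Mul(Mul(33, Rational(-28, 5)), -23) = Mul(Rational(-924, 5), -23) = Rational(21252, 5)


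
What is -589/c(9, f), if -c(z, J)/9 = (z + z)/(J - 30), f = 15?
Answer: -2945/54 ≈ -54.537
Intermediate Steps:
c(z, J) = -18*z/(-30 + J) (c(z, J) = -9*(z + z)/(J - 30) = -9*2*z/(-30 + J) = -18*z/(-30 + J))
-589/c(9, f) = -589/((-18*9/(-30 + 15))) = -589/((-18*9/(-15))) = -589/((-18*9*(-1/15))) = -589/54/5 = -589*5/54 = -2945/54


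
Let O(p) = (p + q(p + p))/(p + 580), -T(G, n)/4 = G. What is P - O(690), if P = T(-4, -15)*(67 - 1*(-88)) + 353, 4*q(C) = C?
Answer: 719375/254 ≈ 2832.2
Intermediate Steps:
T(G, n) = -4*G
q(C) = C/4
P = 2833 (P = (-4*(-4))*(67 - 1*(-88)) + 353 = 16*(67 + 88) + 353 = 16*155 + 353 = 2480 + 353 = 2833)
O(p) = 3*p/(2*(580 + p)) (O(p) = (p + (p + p)/4)/(p + 580) = (p + (2*p)/4)/(580 + p) = (p + p/2)/(580 + p) = (3*p/2)/(580 + p) = 3*p/(2*(580 + p)))
P - O(690) = 2833 - 3*690/(2*(580 + 690)) = 2833 - 3*690/(2*1270) = 2833 - 1*207/254 = 2833 - 207/254 = 719375/254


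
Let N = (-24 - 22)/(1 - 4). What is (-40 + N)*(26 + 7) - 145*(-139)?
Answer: 19341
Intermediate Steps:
N = 46/3 (N = -46/(-3) = -46*(-1/3) = 46/3 ≈ 15.333)
(-40 + N)*(26 + 7) - 145*(-139) = (-40 + 46/3)*(26 + 7) - 145*(-139) = -74/3*33 + 20155 = -814 + 20155 = 19341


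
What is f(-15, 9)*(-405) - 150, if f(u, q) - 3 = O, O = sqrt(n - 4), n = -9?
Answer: -1365 - 405*I*sqrt(13) ≈ -1365.0 - 1460.2*I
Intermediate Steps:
O = I*sqrt(13) (O = sqrt(-9 - 4) = sqrt(-13) = I*sqrt(13) ≈ 3.6056*I)
f(u, q) = 3 + I*sqrt(13)
f(-15, 9)*(-405) - 150 = (3 + I*sqrt(13))*(-405) - 150 = (-1215 - 405*I*sqrt(13)) - 150 = -1365 - 405*I*sqrt(13)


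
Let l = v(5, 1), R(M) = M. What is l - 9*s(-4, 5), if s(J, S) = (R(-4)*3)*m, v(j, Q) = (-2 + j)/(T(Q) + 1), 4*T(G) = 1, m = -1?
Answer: -528/5 ≈ -105.60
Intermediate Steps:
T(G) = 1/4 (T(G) = (1/4)*1 = 1/4)
v(j, Q) = -8/5 + 4*j/5 (v(j, Q) = (-2 + j)/(1/4 + 1) = (-2 + j)/(5/4) = (-2 + j)*(4/5) = -8/5 + 4*j/5)
l = 12/5 (l = -8/5 + (4/5)*5 = -8/5 + 4 = 12/5 ≈ 2.4000)
s(J, S) = 12 (s(J, S) = -4*3*(-1) = -12*(-1) = 12)
l - 9*s(-4, 5) = 12/5 - 9*12 = 12/5 - 108 = -528/5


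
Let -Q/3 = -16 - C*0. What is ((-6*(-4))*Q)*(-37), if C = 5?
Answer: -42624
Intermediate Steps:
Q = 48 (Q = -3*(-16 - 5*0) = -3*(-16 - 1*0) = -3*(-16 + 0) = -3*(-16) = 48)
((-6*(-4))*Q)*(-37) = (-6*(-4)*48)*(-37) = (24*48)*(-37) = 1152*(-37) = -42624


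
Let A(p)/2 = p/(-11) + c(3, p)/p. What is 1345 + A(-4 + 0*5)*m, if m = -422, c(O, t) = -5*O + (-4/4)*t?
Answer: -14112/11 ≈ -1282.9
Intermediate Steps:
c(O, t) = -t - 5*O (c(O, t) = -5*O + (-4*¼)*t = -5*O - t = -t - 5*O)
A(p) = -2*p/11 + 2*(-15 - p)/p (A(p) = 2*(p/(-11) + (-p - 5*3)/p) = 2*(p*(-1/11) + (-p - 15)/p) = 2*(-p/11 + (-15 - p)/p) = -2*p/11 + 2*(-15 - p)/p)
1345 + A(-4 + 0*5)*m = 1345 + (-2 - 30/(-4 + 0*5) - 2*(-4 + 0*5)/11)*(-422) = 1345 + (-2 - 30/(-4 + 0) - 2*(-4 + 0)/11)*(-422) = 1345 + (-2 - 30/(-4) - 2/11*(-4))*(-422) = 1345 + (-2 - 30*(-¼) + 8/11)*(-422) = 1345 + (-2 + 15/2 + 8/11)*(-422) = 1345 + (137/22)*(-422) = 1345 - 28907/11 = -14112/11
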